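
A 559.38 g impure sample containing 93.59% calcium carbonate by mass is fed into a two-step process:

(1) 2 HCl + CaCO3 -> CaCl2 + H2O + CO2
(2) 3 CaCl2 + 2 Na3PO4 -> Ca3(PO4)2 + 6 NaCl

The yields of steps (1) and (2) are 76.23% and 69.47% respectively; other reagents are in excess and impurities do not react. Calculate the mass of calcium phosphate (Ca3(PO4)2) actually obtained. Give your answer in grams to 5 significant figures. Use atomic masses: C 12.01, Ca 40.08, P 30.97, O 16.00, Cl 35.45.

Pure CaCO3 = 559.38 × 0.9359 = 523.524 g.
M(CaCO3) = 40.08 + 12.01 + 3(16.00) = 100.09 g/mol.
M(Ca3(PO4)2) = 3(40.08) + 2(30.97) + 8(16.00) = 310.18 g/mol.
n(CaCO3) = 523.524 / 100.09 = 5.23053 mol.
Step 1 (CaCO3:CaCl2 = 1:1): theoretical n(CaCl2) = 5.23053 mol; at 76.23% yield, n(CaCl2) = 3.98723 mol.
Step 2 (CaCl2:Ca3(PO4)2 = 3:1): theoretical n(Ca3(PO4)2) = 1.32908 mol, so theoretical mass = 1.32908 × 310.18 = 412.253 g.
At 69.47% yield, actual mass of Ca3(PO4)2 = 412.253 × 0.6947 = 286.392 g.

286.39 g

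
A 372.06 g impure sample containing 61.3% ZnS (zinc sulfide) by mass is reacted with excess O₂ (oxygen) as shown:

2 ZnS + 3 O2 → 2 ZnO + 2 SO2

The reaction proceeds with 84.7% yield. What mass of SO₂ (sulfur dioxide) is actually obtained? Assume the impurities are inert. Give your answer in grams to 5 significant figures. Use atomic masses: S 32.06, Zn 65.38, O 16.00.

127.00 g

Pure ZnS available = 372.06 g × 0.613 = 228.073 g.
M(ZnS) = 65.38 + 32.06 = 97.44 g/mol.
M(SO2) = 32.06 + 2(16.00) = 64.06 g/mol.
n(ZnS) = 228.073 g / 97.44 g/mol = 2.34065 mol.
From the equation the ZnS:SO2 mole ratio is 2:2, so n(SO2) = 2.34065 × 2/2 = 2.34065 mol.
Mass of SO2 = 2.34065 mol × 64.06 g/mol = 149.942 g.
Actual mass collected = 149.942 g × 0.847 = 127.001 g.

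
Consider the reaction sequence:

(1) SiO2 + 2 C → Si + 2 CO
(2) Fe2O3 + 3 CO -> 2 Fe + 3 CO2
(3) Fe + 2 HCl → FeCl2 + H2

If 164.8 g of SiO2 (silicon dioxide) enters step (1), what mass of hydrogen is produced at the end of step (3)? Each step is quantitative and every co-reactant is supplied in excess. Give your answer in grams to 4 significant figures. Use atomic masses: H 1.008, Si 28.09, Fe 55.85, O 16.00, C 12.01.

M(SiO2) = 28.09 + 2(16.00) = 60.09 g/mol.
M(H2) = 2(1.008) = 2.016 g/mol.
n(SiO2) = 164.8 / 60.09 = 2.7426 mol.
Reaction (1): SiO2→CO ratio 1:2 ⇒ n(CO) = 5.4851 mol.
Reaction (2): CO→Fe ratio 3:2 ⇒ n(Fe) = 3.6567 mol.
Reaction (3): Fe→H2 ratio 1:1 ⇒ n(H2) = 3.6567 mol.
Mass of H2 = 3.6567 × 2.016 = 7.3720 g.

7.372 g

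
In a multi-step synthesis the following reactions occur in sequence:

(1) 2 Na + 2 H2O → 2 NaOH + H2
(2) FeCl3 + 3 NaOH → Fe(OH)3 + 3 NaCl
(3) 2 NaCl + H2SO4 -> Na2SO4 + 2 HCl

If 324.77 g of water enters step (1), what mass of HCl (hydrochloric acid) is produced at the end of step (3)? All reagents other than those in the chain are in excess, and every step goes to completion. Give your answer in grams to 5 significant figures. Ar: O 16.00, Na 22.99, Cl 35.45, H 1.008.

M(H2O) = 2(1.008) + 16.00 = 18.016 g/mol.
M(HCl) = 1.008 + 35.45 = 36.458 g/mol.
n(H2O) = 324.77 / 18.016 = 18.0268 mol.
Reaction (1): H2O→NaOH ratio 2:2 ⇒ n(NaOH) = 18.0268 mol.
Reaction (2): NaOH→NaCl ratio 3:3 ⇒ n(NaCl) = 18.0268 mol.
Reaction (3): NaCl→HCl ratio 2:2 ⇒ n(HCl) = 18.0268 mol.
Mass of HCl = 18.0268 × 36.458 = 657.219 g.

657.22 g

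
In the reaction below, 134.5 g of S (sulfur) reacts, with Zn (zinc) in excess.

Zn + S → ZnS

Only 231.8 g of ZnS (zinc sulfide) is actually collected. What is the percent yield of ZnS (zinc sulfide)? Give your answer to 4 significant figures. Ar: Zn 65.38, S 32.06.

M(S) = 32.06 g/mol.
M(ZnS) = 65.38 + 32.06 = 97.44 g/mol.
n(S) = 134.50 g / 32.06 g/mol = 4.1953 mol.
From the equation the S:ZnS mole ratio is 1:1, so n(ZnS) = 4.1953 × 1/1 = 4.1953 mol.
Mass of ZnS = 4.1953 mol × 97.44 g/mol = 408.79 g.
This is the theoretical yield. Percent yield = 231.8 g / 408.79 g × 100% = 56.704%.

56.70 %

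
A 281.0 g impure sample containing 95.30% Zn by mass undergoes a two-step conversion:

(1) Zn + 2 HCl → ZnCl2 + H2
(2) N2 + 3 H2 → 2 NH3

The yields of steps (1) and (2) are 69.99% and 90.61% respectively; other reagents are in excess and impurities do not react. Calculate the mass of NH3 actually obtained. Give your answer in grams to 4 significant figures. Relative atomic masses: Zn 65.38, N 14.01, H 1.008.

29.50 g

Pure Zn = 281.0 × 0.9530 = 267.79 g.
M(Zn) = 65.38 g/mol.
M(NH3) = 14.01 + 3(1.008) = 17.034 g/mol.
n(Zn) = 267.79 / 65.38 = 4.0959 mol.
Step 1 (Zn:H2 = 1:1): theoretical n(H2) = 4.0959 mol; at 69.99% yield, n(H2) = 2.8668 mol.
Step 2 (H2:NH3 = 3:2): theoretical n(NH3) = 1.9112 mol, so theoretical mass = 1.9112 × 17.034 = 32.555 g.
At 90.61% yield, actual mass of NH3 = 32.555 × 0.9061 = 29.498 g.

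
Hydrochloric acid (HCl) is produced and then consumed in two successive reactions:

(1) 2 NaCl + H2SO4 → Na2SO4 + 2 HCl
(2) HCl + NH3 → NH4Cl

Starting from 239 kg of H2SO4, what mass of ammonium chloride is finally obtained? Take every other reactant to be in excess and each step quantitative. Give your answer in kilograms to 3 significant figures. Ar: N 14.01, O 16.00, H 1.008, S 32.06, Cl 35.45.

261 kg

M(H2SO4) = 2(1.008) + 32.06 + 4(16.00) = 98.076 g/mol.
M(NH4Cl) = 14.01 + 4(1.008) + 35.45 = 53.492 g/mol.
239 kg = 239000 g.
n(H2SO4) = 239000 / 98.076 = 2437 mol.
Step 1 gives a 1:2 ratio of H2SO4 to HCl, so n(HCl) = 4874 mol.
In step 2 the HCl:NH4Cl ratio is 1:1, so n(NH4Cl) = 4874 mol.
Mass of NH4Cl = 4874 × 53.492 = 260700 g = 261 kg.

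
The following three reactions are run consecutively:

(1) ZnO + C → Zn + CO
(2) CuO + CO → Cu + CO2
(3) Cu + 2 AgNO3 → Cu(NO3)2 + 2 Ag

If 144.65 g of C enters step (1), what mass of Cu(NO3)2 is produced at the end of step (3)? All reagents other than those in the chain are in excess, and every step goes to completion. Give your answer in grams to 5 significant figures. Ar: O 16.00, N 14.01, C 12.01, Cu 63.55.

M(C) = 12.01 g/mol.
M(Cu(NO3)2) = 63.55 + 2(14.01) + 6(16.00) = 187.57 g/mol.
n(C) = 144.65 / 12.01 = 12.0441 mol.
Reaction (1): C→CO ratio 1:1 ⇒ n(CO) = 12.0441 mol.
Reaction (2): CO→Cu ratio 1:1 ⇒ n(Cu) = 12.0441 mol.
Reaction (3): Cu→Cu(NO3)2 ratio 1:1 ⇒ n(Cu(NO3)2) = 12.0441 mol.
Mass of Cu(NO3)2 = 12.0441 × 187.57 = 2259.12 g.

2259.1 g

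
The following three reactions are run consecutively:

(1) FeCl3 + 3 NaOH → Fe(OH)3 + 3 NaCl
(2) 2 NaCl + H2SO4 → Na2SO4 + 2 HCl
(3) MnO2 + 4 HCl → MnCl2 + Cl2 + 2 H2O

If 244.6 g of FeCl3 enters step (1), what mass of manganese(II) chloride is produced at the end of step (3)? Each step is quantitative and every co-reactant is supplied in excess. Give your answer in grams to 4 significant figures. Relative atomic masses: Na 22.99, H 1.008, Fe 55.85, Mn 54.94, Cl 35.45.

M(FeCl3) = 55.85 + 3(35.45) = 162.20 g/mol.
M(MnCl2) = 54.94 + 2(35.45) = 125.84 g/mol.
n(FeCl3) = 244.6 / 162.20 = 1.5080 mol.
Reaction (1): FeCl3→NaCl ratio 1:3 ⇒ n(NaCl) = 4.5240 mol.
Reaction (2): NaCl→HCl ratio 2:2 ⇒ n(HCl) = 4.5240 mol.
Reaction (3): HCl→MnCl2 ratio 4:1 ⇒ n(MnCl2) = 1.1310 mol.
Mass of MnCl2 = 1.1310 × 125.84 = 142.33 g.

142.3 g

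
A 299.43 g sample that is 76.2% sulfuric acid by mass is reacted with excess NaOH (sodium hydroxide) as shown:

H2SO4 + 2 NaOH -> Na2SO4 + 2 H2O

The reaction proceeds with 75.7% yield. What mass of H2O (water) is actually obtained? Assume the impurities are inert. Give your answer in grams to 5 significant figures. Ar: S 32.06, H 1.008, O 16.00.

63.456 g

Pure H2SO4 available = 299.43 g × 0.762 = 228.166 g.
M(H2SO4) = 2(1.008) + 32.06 + 4(16.00) = 98.076 g/mol.
M(H2O) = 2(1.008) + 16.00 = 18.016 g/mol.
n(H2SO4) = 228.166 g / 98.076 g/mol = 2.32642 mol.
From the equation the H2SO4:H2O mole ratio is 1:2, so n(H2O) = 2.32642 × 2/1 = 4.65283 mol.
Mass of H2O = 4.65283 mol × 18.016 g/mol = 83.8255 g.
Actual mass collected = 83.8255 g × 0.757 = 63.4559 g.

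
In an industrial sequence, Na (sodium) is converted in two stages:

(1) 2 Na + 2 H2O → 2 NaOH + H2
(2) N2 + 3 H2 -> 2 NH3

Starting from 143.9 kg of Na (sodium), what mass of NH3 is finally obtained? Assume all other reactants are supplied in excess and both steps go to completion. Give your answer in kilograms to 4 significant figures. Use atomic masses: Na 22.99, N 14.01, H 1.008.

35.54 kg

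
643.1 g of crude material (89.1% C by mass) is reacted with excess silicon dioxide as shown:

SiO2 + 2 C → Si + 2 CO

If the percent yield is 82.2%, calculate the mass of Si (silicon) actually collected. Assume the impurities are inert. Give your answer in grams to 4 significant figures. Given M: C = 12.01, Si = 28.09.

Pure C available = 643.1 g × 0.891 = 573.00 g.
n(C) = 573.00 g / 12.01 g/mol = 47.710 mol.
From the equation the C:Si mole ratio is 2:1, so n(Si) = 47.710 × 1/2 = 23.855 mol.
Mass of Si = 23.855 mol × 28.09 g/mol = 670.09 g.
Actual mass collected = 670.09 g × 0.822 = 550.82 g.

550.8 g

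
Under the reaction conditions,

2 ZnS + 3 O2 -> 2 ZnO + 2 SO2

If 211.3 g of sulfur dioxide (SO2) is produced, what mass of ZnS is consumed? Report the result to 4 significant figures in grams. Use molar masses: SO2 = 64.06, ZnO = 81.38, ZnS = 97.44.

321.4 g

n(SO2) = 211.30 g / 64.06 g/mol = 3.2985 mol.
From the equation the SO2:ZnS mole ratio is 2:2, so n(ZnS) = 3.2985 × 2/2 = 3.2985 mol.
Mass of ZnS = 3.2985 mol × 97.44 g/mol = 321.40 g.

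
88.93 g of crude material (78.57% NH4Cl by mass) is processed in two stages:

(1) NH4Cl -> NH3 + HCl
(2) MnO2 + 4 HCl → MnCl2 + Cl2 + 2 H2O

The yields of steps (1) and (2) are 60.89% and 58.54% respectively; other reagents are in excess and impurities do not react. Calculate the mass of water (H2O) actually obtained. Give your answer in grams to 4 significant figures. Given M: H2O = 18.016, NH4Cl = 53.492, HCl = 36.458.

4.194 g

Pure NH4Cl = 88.93 × 0.7857 = 69.872 g.
n(NH4Cl) = 69.872 / 53.492 = 1.3062 mol.
Step 1 (NH4Cl:HCl = 1:1): theoretical n(HCl) = 1.3062 mol; at 60.89% yield, n(HCl) = 0.79536 mol.
Step 2 (HCl:H2O = 4:2): theoretical n(H2O) = 0.39768 mol, so theoretical mass = 0.39768 × 18.016 = 7.1646 g.
At 58.54% yield, actual mass of H2O = 7.1646 × 0.5854 = 4.1941 g.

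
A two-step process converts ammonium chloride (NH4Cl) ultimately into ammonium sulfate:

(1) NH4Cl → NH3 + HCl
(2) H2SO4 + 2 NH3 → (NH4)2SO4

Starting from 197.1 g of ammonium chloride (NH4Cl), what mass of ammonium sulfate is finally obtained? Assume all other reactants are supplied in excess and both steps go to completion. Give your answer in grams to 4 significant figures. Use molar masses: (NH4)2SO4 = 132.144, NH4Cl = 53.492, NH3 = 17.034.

243.5 g

n(NH4Cl) = 197.10 / 53.492 = 3.6847 mol.
Step 1 gives a 1:1 ratio of NH4Cl to NH3, so n(NH3) = 3.6847 mol.
In step 2 the NH3:(NH4)2SO4 ratio is 2:1, so n((NH4)2SO4) = 1.8423 mol.
Mass of (NH4)2SO4 = 1.8423 × 132.144 = 243.45 g.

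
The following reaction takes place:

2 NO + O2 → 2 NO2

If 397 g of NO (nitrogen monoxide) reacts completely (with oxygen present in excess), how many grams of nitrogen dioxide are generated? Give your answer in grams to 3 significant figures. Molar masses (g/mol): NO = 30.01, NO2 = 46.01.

609 g

n(NO) = 397.0 g / 30.01 g/mol = 13.23 mol.
From the equation the NO:NO2 mole ratio is 2:2, so n(NO2) = 13.23 × 2/2 = 13.23 mol.
Mass of NO2 = 13.23 mol × 46.01 g/mol = 608.7 g.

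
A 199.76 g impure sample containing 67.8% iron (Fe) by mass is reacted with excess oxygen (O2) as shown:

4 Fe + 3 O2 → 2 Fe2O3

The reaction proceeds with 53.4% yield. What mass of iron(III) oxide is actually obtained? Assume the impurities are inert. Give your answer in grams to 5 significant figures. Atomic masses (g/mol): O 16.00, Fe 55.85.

103.40 g

Pure Fe available = 199.76 g × 0.678 = 135.437 g.
M(Fe) = 55.85 g/mol.
M(Fe2O3) = 2(55.85) + 3(16.00) = 159.70 g/mol.
n(Fe) = 135.437 g / 55.85 g/mol = 2.42502 mol.
From the equation the Fe:Fe2O3 mole ratio is 4:2, so n(Fe2O3) = 2.42502 × 2/4 = 1.21251 mol.
Mass of Fe2O3 = 1.21251 mol × 159.70 g/mol = 193.638 g.
Actual mass collected = 193.638 g × 0.534 = 103.403 g.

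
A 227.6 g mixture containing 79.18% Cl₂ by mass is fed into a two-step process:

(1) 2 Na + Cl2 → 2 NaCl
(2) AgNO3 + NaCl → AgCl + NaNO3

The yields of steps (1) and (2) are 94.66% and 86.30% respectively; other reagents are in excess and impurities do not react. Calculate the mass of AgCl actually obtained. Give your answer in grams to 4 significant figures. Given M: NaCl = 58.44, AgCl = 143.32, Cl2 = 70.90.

595.2 g

Pure Cl2 = 227.6 × 0.7918 = 180.21 g.
n(Cl2) = 180.21 / 70.90 = 2.5418 mol.
Step 1 (Cl2:NaCl = 1:2): theoretical n(NaCl) = 5.0836 mol; at 94.66% yield, n(NaCl) = 4.8121 mol.
Step 2 (NaCl:AgCl = 1:1): theoretical n(AgCl) = 4.8121 mol, so theoretical mass = 4.8121 × 143.32 = 689.68 g.
At 86.30% yield, actual mass of AgCl = 689.68 × 0.8630 = 595.19 g.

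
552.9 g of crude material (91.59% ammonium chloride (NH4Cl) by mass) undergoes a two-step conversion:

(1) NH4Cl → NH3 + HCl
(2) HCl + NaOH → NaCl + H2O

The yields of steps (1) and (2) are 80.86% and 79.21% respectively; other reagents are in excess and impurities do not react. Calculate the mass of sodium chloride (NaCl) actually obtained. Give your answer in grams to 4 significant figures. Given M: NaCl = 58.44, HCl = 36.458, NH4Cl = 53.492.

Pure NH4Cl = 552.9 × 0.9159 = 506.40 g.
n(NH4Cl) = 506.40 / 53.492 = 9.4669 mol.
Step 1 (NH4Cl:HCl = 1:1): theoretical n(HCl) = 9.4669 mol; at 80.86% yield, n(HCl) = 7.6549 mol.
Step 2 (HCl:NaCl = 1:1): theoretical n(NaCl) = 7.6549 mol, so theoretical mass = 7.6549 × 58.44 = 447.35 g.
At 79.21% yield, actual mass of NaCl = 447.35 × 0.7921 = 354.35 g.

354.3 g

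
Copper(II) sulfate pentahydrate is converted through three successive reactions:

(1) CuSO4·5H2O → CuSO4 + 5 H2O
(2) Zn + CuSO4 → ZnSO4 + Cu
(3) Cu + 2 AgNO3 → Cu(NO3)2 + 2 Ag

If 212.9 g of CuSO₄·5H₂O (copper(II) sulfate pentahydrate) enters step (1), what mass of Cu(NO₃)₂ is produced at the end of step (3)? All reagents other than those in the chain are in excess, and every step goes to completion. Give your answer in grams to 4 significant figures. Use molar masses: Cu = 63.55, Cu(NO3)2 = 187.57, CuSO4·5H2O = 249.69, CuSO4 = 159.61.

n(CuSO4·5H2O) = 212.9 / 249.69 = 0.85266 mol.
Reaction (1): CuSO4·5H2O→CuSO4 ratio 1:1 ⇒ n(CuSO4) = 0.85266 mol.
Reaction (2): CuSO4→Cu ratio 1:1 ⇒ n(Cu) = 0.85266 mol.
Reaction (3): Cu→Cu(NO3)2 ratio 1:1 ⇒ n(Cu(NO3)2) = 0.85266 mol.
Mass of Cu(NO3)2 = 0.85266 × 187.57 = 159.93 g.

159.9 g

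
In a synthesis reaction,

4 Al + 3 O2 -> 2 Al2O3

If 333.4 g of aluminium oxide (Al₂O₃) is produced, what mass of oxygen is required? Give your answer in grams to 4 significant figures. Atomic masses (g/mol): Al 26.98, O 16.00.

157.0 g

M(Al2O3) = 2(26.98) + 3(16.00) = 101.96 g/mol.
M(O2) = 2(16.00) = 32.00 g/mol.
n(Al2O3) = 333.40 g / 101.96 g/mol = 3.2699 mol.
From the equation the Al2O3:O2 mole ratio is 2:3, so n(O2) = 3.2699 × 3/2 = 4.9049 mol.
Mass of O2 = 4.9049 mol × 32.00 g/mol = 156.96 g.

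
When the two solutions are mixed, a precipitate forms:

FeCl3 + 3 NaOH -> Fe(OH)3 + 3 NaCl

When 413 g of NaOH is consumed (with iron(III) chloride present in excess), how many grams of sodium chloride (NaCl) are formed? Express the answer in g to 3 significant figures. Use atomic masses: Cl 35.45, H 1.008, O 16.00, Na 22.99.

M(NaOH) = 22.99 + 16.00 + 1.008 = 39.998 g/mol.
M(NaCl) = 22.99 + 35.45 = 58.44 g/mol.
n(NaOH) = 413.0 g / 39.998 g/mol = 10.33 mol.
From the equation the NaOH:NaCl mole ratio is 3:3, so n(NaCl) = 10.33 × 3/3 = 10.33 mol.
Mass of NaCl = 10.33 mol × 58.44 g/mol = 603.4 g.

603 g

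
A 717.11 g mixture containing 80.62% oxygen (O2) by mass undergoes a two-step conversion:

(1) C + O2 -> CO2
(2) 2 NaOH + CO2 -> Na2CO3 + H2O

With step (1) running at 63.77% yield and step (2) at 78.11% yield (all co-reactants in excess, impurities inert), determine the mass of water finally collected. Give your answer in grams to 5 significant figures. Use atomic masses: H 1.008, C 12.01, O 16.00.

162.13 g

Pure O2 = 717.11 × 0.8062 = 578.134 g.
M(O2) = 2(16.00) = 32.00 g/mol.
M(H2O) = 2(1.008) + 16.00 = 18.016 g/mol.
n(O2) = 578.134 / 32.00 = 18.0667 mol.
Step 1 (O2:CO2 = 1:1): theoretical n(CO2) = 18.0667 mol; at 63.77% yield, n(CO2) = 11.5211 mol.
Step 2 (CO2:H2O = 1:1): theoretical n(H2O) = 11.5211 mol, so theoretical mass = 11.5211 × 18.016 = 207.565 g.
At 78.11% yield, actual mass of H2O = 207.565 × 0.7811 = 162.129 g.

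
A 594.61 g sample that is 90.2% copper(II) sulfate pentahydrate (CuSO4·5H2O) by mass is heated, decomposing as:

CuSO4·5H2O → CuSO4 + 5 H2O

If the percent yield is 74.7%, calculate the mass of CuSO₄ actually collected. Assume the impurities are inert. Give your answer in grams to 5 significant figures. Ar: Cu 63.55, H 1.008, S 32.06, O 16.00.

256.11 g

Pure CuSO4·5H2O available = 594.61 g × 0.902 = 536.338 g.
M(CuSO4·5H2O) = 63.55 + 32.06 + 9(16.00) + 10(1.008) = 249.69 g/mol.
M(CuSO4) = 63.55 + 32.06 + 4(16.00) = 159.61 g/mol.
n(CuSO4·5H2O) = 536.338 g / 249.69 g/mol = 2.14802 mol.
From the equation the CuSO4·5H2O:CuSO4 mole ratio is 1:1, so n(CuSO4) = 2.14802 × 1/1 = 2.14802 mol.
Mass of CuSO4 = 2.14802 mol × 159.61 g/mol = 342.845 g.
Actual mass collected = 342.845 g × 0.747 = 256.105 g.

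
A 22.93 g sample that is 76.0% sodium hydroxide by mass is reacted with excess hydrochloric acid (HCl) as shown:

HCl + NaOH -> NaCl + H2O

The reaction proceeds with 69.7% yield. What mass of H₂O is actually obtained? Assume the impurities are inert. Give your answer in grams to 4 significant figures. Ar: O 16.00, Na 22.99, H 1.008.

Pure NaOH available = 22.93 g × 0.760 = 17.427 g.
M(NaOH) = 22.99 + 16.00 + 1.008 = 39.998 g/mol.
M(H2O) = 2(1.008) + 16.00 = 18.016 g/mol.
n(NaOH) = 17.427 g / 39.998 g/mol = 0.43569 mol.
From the equation the NaOH:H2O mole ratio is 1:1, so n(H2O) = 0.43569 × 1/1 = 0.43569 mol.
Mass of H2O = 0.43569 mol × 18.016 g/mol = 7.8494 g.
Actual mass collected = 7.8494 g × 0.697 = 5.4710 g.

5.471 g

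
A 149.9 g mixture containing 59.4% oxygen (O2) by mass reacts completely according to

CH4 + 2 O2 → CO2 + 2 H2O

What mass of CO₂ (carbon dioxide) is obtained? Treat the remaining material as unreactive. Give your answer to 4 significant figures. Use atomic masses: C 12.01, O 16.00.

61.23 g

Mass of pure O2 = 149.9 g × 0.594 = 89.041 g.
M(O2) = 2(16.00) = 32.00 g/mol.
M(CO2) = 12.01 + 2(16.00) = 44.01 g/mol.
n(O2) = 89.041 g / 32.00 g/mol = 2.7825 mol.
From the equation the O2:CO2 mole ratio is 2:1, so n(CO2) = 2.7825 × 1/2 = 1.3913 mol.
Mass of CO2 = 1.3913 mol × 44.01 g/mol = 61.229 g.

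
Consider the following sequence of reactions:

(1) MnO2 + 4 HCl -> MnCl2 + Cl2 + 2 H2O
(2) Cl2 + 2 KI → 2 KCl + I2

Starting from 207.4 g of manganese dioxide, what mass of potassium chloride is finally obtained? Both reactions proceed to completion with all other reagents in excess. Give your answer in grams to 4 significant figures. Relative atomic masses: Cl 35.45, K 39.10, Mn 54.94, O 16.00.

355.7 g

M(MnO2) = 54.94 + 2(16.00) = 86.94 g/mol.
M(KCl) = 39.10 + 35.45 = 74.55 g/mol.
n(MnO2) = 207.40 / 86.94 = 2.3856 mol.
Step 1 gives a 1:1 ratio of MnO2 to Cl2, so n(Cl2) = 2.3856 mol.
In step 2 the Cl2:KCl ratio is 1:2, so n(KCl) = 4.7711 mol.
Mass of KCl = 4.7711 × 74.55 = 355.69 g.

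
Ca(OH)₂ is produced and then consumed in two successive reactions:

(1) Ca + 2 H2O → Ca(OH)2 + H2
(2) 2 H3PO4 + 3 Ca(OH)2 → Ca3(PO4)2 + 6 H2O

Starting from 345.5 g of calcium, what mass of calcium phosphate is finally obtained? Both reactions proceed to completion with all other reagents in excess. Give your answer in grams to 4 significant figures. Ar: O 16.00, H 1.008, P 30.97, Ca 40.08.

891.3 g

M(Ca) = 40.08 g/mol.
M(Ca3(PO4)2) = 3(40.08) + 2(30.97) + 8(16.00) = 310.18 g/mol.
n(Ca) = 345.50 / 40.08 = 8.6203 mol.
Step 1 gives a 1:1 ratio of Ca to Ca(OH)2, so n(Ca(OH)2) = 8.6203 mol.
In step 2 the Ca(OH)2:Ca3(PO4)2 ratio is 3:1, so n(Ca3(PO4)2) = 2.8734 mol.
Mass of Ca3(PO4)2 = 2.8734 × 310.18 = 891.28 g.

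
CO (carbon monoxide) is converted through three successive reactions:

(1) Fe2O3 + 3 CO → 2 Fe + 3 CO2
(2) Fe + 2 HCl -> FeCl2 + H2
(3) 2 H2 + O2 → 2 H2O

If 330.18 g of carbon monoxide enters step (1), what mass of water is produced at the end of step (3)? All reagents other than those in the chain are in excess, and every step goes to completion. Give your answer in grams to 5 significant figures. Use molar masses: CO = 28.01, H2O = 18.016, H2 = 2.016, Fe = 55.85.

141.58 g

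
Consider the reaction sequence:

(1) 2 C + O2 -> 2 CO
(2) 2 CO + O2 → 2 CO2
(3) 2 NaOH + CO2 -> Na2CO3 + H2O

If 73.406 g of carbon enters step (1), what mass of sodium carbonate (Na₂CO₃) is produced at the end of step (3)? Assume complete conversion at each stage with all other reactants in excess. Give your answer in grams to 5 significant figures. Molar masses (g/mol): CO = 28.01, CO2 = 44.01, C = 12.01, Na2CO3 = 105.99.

n(C) = 73.406 / 12.01 = 6.11207 mol.
Reaction (1): C→CO ratio 2:2 ⇒ n(CO) = 6.11207 mol.
Reaction (2): CO→CO2 ratio 2:2 ⇒ n(CO2) = 6.11207 mol.
Reaction (3): CO2→Na2CO3 ratio 1:1 ⇒ n(Na2CO3) = 6.11207 mol.
Mass of Na2CO3 = 6.11207 × 105.99 = 647.819 g.

647.82 g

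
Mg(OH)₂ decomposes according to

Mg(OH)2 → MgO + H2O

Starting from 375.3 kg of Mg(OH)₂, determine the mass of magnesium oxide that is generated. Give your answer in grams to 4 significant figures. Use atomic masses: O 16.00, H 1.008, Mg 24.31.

259400 g

M(Mg(OH)2) = 24.31 + 2(16.00) + 2(1.008) = 58.326 g/mol.
M(MgO) = 24.31 + 16.00 = 40.31 g/mol.
Convert: 375.3 kg = 375300 g.
n(Mg(OH)2) = 375300 g / 58.326 g/mol = 6434.5 mol.
From the equation the Mg(OH)2:MgO mole ratio is 1:1, so n(MgO) = 6434.5 × 1/1 = 6434.5 mol.
Mass of MgO = 6434.5 mol × 40.31 g/mol = 259380 g.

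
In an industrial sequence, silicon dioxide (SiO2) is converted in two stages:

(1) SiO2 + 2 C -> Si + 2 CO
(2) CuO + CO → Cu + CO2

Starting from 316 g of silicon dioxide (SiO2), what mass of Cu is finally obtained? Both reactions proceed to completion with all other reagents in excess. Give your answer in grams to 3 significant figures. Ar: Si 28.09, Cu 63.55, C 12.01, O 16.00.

668 g

M(SiO2) = 28.09 + 2(16.00) = 60.09 g/mol.
M(Cu) = 63.55 g/mol.
n(SiO2) = 316.0 / 60.09 = 5.259 mol.
Step 1 gives a 1:2 ratio of SiO2 to CO, so n(CO) = 10.52 mol.
In step 2 the CO:Cu ratio is 1:1, so n(Cu) = 10.52 mol.
Mass of Cu = 10.52 × 63.55 = 668.4 g.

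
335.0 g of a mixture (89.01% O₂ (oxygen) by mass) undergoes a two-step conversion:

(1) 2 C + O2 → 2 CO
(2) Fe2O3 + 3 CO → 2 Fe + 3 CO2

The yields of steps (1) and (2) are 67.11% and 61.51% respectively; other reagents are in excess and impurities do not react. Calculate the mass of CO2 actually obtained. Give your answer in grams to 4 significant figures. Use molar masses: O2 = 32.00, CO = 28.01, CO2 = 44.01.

Pure O2 = 335.0 × 0.8901 = 298.18 g.
n(O2) = 298.18 / 32.00 = 9.3182 mol.
Step 1 (O2:CO = 1:2): theoretical n(CO) = 18.636 mol; at 67.11% yield, n(CO) = 12.507 mol.
Step 2 (CO:CO2 = 3:3): theoretical n(CO2) = 12.507 mol, so theoretical mass = 12.507 × 44.01 = 550.43 g.
At 61.51% yield, actual mass of CO2 = 550.43 × 0.6151 = 338.57 g.

338.6 g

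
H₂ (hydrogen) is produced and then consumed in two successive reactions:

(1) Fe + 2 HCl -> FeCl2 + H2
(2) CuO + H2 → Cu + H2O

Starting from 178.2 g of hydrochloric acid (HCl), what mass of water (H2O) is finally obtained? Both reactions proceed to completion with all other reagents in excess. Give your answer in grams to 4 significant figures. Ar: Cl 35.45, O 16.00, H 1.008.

44.03 g

M(HCl) = 1.008 + 35.45 = 36.458 g/mol.
M(H2O) = 2(1.008) + 16.00 = 18.016 g/mol.
n(HCl) = 178.20 / 36.458 = 4.8878 mol.
Step 1 gives a 2:1 ratio of HCl to H2, so n(H2) = 2.4439 mol.
In step 2 the H2:H2O ratio is 1:1, so n(H2O) = 2.4439 mol.
Mass of H2O = 2.4439 × 18.016 = 44.029 g.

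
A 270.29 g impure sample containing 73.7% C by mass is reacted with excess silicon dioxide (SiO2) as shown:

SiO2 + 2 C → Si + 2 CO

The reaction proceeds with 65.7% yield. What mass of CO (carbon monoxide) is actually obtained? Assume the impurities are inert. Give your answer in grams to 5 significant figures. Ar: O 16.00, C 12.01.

305.23 g

Pure C available = 270.29 g × 0.737 = 199.204 g.
M(C) = 12.01 g/mol.
M(CO) = 12.01 + 16.00 = 28.01 g/mol.
n(C) = 199.204 g / 12.01 g/mol = 16.5865 mol.
From the equation the C:CO mole ratio is 2:2, so n(CO) = 16.5865 × 2/2 = 16.5865 mol.
Mass of CO = 16.5865 mol × 28.01 g/mol = 464.588 g.
Actual mass collected = 464.588 g × 0.657 = 305.234 g.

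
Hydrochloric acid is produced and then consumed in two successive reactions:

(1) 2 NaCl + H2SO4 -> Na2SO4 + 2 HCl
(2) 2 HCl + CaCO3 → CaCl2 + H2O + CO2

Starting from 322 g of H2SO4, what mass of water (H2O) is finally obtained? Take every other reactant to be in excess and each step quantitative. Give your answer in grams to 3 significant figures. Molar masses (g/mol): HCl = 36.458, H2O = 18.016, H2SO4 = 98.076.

59.1 g

n(H2SO4) = 322.0 / 98.076 = 3.283 mol.
Step 1 gives a 1:2 ratio of H2SO4 to HCl, so n(HCl) = 6.566 mol.
In step 2 the HCl:H2O ratio is 2:1, so n(H2O) = 3.283 mol.
Mass of H2O = 3.283 × 18.016 = 59.15 g.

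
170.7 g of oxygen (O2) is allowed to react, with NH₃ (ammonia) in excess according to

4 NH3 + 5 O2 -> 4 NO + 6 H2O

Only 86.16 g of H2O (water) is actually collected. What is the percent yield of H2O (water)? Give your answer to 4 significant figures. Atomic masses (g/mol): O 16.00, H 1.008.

M(O2) = 2(16.00) = 32.00 g/mol.
M(H2O) = 2(1.008) + 16.00 = 18.016 g/mol.
n(O2) = 170.70 g / 32.00 g/mol = 5.3344 mol.
From the equation the O2:H2O mole ratio is 5:6, so n(H2O) = 5.3344 × 6/5 = 6.4012 mol.
Mass of H2O = 6.4012 mol × 18.016 g/mol = 115.32 g.
This is the theoretical yield. Percent yield = 86.16 g / 115.32 g × 100% = 74.711%.

74.71 %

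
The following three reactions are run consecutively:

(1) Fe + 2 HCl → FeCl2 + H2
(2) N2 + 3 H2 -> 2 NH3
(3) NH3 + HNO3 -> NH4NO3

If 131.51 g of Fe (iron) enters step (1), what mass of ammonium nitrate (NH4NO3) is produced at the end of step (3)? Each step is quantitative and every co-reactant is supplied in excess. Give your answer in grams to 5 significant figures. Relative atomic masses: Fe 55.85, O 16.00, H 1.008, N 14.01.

125.67 g

M(Fe) = 55.85 g/mol.
M(NH4NO3) = 2(14.01) + 4(1.008) + 3(16.00) = 80.052 g/mol.
n(Fe) = 131.51 / 55.85 = 2.35470 mol.
Reaction (1): Fe→H2 ratio 1:1 ⇒ n(H2) = 2.35470 mol.
Reaction (2): H2→NH3 ratio 3:2 ⇒ n(NH3) = 1.56980 mol.
Reaction (3): NH3→NH4NO3 ratio 1:1 ⇒ n(NH4NO3) = 1.56980 mol.
Mass of NH4NO3 = 1.56980 × 80.052 = 125.666 g.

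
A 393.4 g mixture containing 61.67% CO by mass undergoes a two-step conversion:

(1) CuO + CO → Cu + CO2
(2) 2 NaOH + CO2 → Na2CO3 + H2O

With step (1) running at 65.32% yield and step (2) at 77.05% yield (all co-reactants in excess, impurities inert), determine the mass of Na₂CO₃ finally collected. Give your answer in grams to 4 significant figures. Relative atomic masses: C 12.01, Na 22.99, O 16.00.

462.0 g

Pure CO = 393.4 × 0.6167 = 242.61 g.
M(CO) = 12.01 + 16.00 = 28.01 g/mol.
M(Na2CO3) = 2(22.99) + 12.01 + 3(16.00) = 105.99 g/mol.
n(CO) = 242.61 / 28.01 = 8.6615 mol.
Step 1 (CO:CO2 = 1:1): theoretical n(CO2) = 8.6615 mol; at 65.32% yield, n(CO2) = 5.6577 mol.
Step 2 (CO2:Na2CO3 = 1:1): theoretical n(Na2CO3) = 5.6577 mol, so theoretical mass = 5.6577 × 105.99 = 599.66 g.
At 77.05% yield, actual mass of Na2CO3 = 599.66 × 0.7705 = 462.04 g.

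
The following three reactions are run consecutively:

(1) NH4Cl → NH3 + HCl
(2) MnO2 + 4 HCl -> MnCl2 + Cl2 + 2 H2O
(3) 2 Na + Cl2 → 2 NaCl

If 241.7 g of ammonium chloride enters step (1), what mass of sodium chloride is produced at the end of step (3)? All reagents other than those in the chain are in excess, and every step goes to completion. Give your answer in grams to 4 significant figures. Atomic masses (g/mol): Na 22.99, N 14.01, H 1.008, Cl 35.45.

M(NH4Cl) = 14.01 + 4(1.008) + 35.45 = 53.492 g/mol.
M(NaCl) = 22.99 + 35.45 = 58.44 g/mol.
n(NH4Cl) = 241.7 / 53.492 = 4.5184 mol.
Reaction (1): NH4Cl→HCl ratio 1:1 ⇒ n(HCl) = 4.5184 mol.
Reaction (2): HCl→Cl2 ratio 4:1 ⇒ n(Cl2) = 1.1296 mol.
Reaction (3): Cl2→NaCl ratio 1:2 ⇒ n(NaCl) = 2.2592 mol.
Mass of NaCl = 2.2592 × 58.44 = 132.03 g.

132.0 g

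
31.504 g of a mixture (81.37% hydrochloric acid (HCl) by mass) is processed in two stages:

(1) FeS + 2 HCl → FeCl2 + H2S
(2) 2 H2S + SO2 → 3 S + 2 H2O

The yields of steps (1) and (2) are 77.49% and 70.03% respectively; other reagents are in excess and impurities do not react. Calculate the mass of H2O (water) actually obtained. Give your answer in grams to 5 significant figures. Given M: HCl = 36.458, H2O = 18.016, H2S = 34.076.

Pure HCl = 31.504 × 0.8137 = 25.6348 g.
n(HCl) = 25.6348 / 36.458 = 0.703133 mol.
Step 1 (HCl:H2S = 2:1): theoretical n(H2S) = 0.351566 mol; at 77.49% yield, n(H2S) = 0.272429 mol.
Step 2 (H2S:H2O = 2:2): theoretical n(H2O) = 0.272429 mol, so theoretical mass = 0.272429 × 18.016 = 4.90808 g.
At 70.03% yield, actual mass of H2O = 4.90808 × 0.7003 = 3.43713 g.

3.4371 g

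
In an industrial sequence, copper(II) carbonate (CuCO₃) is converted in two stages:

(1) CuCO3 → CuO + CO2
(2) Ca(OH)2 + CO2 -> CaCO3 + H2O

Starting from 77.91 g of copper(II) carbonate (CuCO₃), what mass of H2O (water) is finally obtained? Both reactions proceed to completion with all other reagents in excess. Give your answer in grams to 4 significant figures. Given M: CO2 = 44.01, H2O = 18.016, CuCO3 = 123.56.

11.36 g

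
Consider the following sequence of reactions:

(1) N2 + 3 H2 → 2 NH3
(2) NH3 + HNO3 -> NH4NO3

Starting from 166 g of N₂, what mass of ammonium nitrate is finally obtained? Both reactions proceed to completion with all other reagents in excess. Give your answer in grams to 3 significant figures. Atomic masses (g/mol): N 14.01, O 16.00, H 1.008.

949 g

M(N2) = 2(14.01) = 28.02 g/mol.
M(NH4NO3) = 2(14.01) + 4(1.008) + 3(16.00) = 80.052 g/mol.
n(N2) = 166.0 / 28.02 = 5.924 mol.
Step 1 gives a 1:2 ratio of N2 to NH3, so n(NH3) = 11.85 mol.
In step 2 the NH3:NH4NO3 ratio is 1:1, so n(NH4NO3) = 11.85 mol.
Mass of NH4NO3 = 11.85 × 80.052 = 948.5 g.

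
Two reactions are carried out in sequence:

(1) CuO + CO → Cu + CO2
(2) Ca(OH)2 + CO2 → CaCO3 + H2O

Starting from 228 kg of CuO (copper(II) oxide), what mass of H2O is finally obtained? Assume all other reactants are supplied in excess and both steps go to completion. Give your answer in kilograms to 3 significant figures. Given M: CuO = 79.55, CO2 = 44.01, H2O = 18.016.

51.6 kg

228 kg = 228000 g.
n(CuO) = 228000 / 79.55 = 2866 mol.
Step 1 gives a 1:1 ratio of CuO to CO2, so n(CO2) = 2866 mol.
In step 2 the CO2:H2O ratio is 1:1, so n(H2O) = 2866 mol.
Mass of H2O = 2866 × 18.016 = 51640 g = 51.6 kg.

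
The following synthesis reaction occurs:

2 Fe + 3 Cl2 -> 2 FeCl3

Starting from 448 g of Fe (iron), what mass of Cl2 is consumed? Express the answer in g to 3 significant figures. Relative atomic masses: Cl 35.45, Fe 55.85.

M(Fe) = 55.85 g/mol.
M(Cl2) = 2(35.45) = 70.90 g/mol.
n(Fe) = 448.0 g / 55.85 g/mol = 8.021 mol.
From the equation the Fe:Cl2 mole ratio is 2:3, so n(Cl2) = 8.021 × 3/2 = 12.03 mol.
Mass of Cl2 = 12.03 mol × 70.90 g/mol = 853.1 g.

853 g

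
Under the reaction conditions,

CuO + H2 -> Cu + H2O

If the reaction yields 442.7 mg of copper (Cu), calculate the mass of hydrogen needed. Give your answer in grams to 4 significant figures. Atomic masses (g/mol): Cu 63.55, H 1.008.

M(Cu) = 63.55 g/mol.
M(H2) = 2(1.008) = 2.016 g/mol.
Convert: 442.7 mg = 0.44270 g.
n(Cu) = 0.44270 g / 63.55 g/mol = 0.0069662 mol.
From the equation the Cu:H2 mole ratio is 1:1, so n(H2) = 0.0069662 × 1/1 = 0.0069662 mol.
Mass of H2 = 0.0069662 mol × 2.016 g/mol = 0.014044 g.

0.01404 g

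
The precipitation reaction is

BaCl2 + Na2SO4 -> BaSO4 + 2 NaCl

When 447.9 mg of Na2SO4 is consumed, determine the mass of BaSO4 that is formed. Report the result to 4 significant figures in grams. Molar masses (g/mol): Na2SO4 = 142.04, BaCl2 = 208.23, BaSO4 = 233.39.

Convert: 447.9 mg = 0.44790 g.
n(Na2SO4) = 0.44790 g / 142.04 g/mol = 0.0031533 mol.
From the equation the Na2SO4:BaSO4 mole ratio is 1:1, so n(BaSO4) = 0.0031533 × 1/1 = 0.0031533 mol.
Mass of BaSO4 = 0.0031533 mol × 233.39 g/mol = 0.73596 g.

0.7360 g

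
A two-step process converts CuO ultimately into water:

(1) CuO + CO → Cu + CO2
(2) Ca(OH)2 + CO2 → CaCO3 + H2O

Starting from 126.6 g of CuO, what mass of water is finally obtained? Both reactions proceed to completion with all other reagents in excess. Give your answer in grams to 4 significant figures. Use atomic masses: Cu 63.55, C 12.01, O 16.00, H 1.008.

M(CuO) = 63.55 + 16.00 = 79.55 g/mol.
M(H2O) = 2(1.008) + 16.00 = 18.016 g/mol.
n(CuO) = 126.60 / 79.55 = 1.5915 mol.
Step 1 gives a 1:1 ratio of CuO to CO2, so n(CO2) = 1.5915 mol.
In step 2 the CO2:H2O ratio is 1:1, so n(H2O) = 1.5915 mol.
Mass of H2O = 1.5915 × 18.016 = 28.672 g.

28.67 g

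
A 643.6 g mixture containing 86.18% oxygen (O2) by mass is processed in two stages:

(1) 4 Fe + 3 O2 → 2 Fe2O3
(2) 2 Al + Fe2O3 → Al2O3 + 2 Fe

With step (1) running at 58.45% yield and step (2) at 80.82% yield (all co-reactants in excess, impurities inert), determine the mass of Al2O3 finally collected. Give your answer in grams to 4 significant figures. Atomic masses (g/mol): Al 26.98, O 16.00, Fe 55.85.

556.6 g

Pure O2 = 643.6 × 0.8618 = 554.65 g.
M(O2) = 2(16.00) = 32.00 g/mol.
M(Al2O3) = 2(26.98) + 3(16.00) = 101.96 g/mol.
n(O2) = 554.65 / 32.00 = 17.333 mol.
Step 1 (O2:Fe2O3 = 3:2): theoretical n(Fe2O3) = 11.555 mol; at 58.45% yield, n(Fe2O3) = 6.7541 mol.
Step 2 (Fe2O3:Al2O3 = 1:1): theoretical n(Al2O3) = 6.7541 mol, so theoretical mass = 6.7541 × 101.96 = 688.65 g.
At 80.82% yield, actual mass of Al2O3 = 688.65 × 0.8082 = 556.56 g.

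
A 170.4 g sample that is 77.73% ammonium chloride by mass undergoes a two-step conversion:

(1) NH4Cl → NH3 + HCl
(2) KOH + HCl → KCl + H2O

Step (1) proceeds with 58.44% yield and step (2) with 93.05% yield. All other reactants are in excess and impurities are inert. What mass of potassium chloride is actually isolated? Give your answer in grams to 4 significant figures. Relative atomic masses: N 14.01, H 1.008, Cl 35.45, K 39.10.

Pure NH4Cl = 170.4 × 0.7773 = 132.45 g.
M(NH4Cl) = 14.01 + 4(1.008) + 35.45 = 53.492 g/mol.
M(KCl) = 39.10 + 35.45 = 74.55 g/mol.
n(NH4Cl) = 132.45 / 53.492 = 2.4761 mol.
Step 1 (NH4Cl:HCl = 1:1): theoretical n(HCl) = 2.4761 mol; at 58.44% yield, n(HCl) = 1.4470 mol.
Step 2 (HCl:KCl = 1:1): theoretical n(KCl) = 1.4470 mol, so theoretical mass = 1.4470 × 74.55 = 107.88 g.
At 93.05% yield, actual mass of KCl = 107.88 × 0.9305 = 100.38 g.

100.4 g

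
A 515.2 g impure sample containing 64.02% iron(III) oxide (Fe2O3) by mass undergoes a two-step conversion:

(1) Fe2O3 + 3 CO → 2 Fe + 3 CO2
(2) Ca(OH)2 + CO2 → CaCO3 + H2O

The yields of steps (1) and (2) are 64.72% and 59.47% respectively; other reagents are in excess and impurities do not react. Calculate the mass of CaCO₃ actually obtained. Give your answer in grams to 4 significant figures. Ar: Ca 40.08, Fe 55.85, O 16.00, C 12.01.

Pure Fe2O3 = 515.2 × 0.6402 = 329.83 g.
M(Fe2O3) = 2(55.85) + 3(16.00) = 159.70 g/mol.
M(CaCO3) = 40.08 + 12.01 + 3(16.00) = 100.09 g/mol.
n(Fe2O3) = 329.83 / 159.70 = 2.0653 mol.
Step 1 (Fe2O3:CO2 = 1:3): theoretical n(CO2) = 6.1959 mol; at 64.72% yield, n(CO2) = 4.0100 mol.
Step 2 (CO2:CaCO3 = 1:1): theoretical n(CaCO3) = 4.0100 mol, so theoretical mass = 4.0100 × 100.09 = 401.36 g.
At 59.47% yield, actual mass of CaCO3 = 401.36 × 0.5947 = 238.69 g.

238.7 g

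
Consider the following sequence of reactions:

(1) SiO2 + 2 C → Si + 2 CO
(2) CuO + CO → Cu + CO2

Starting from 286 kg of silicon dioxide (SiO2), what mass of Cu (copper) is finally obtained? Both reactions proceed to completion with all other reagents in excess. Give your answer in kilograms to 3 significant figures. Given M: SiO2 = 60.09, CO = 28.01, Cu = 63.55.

605 kg

286 kg = 286000 g.
n(SiO2) = 286000 / 60.09 = 4760 mol.
Step 1 gives a 1:2 ratio of SiO2 to CO, so n(CO) = 9519 mol.
In step 2 the CO:Cu ratio is 1:1, so n(Cu) = 9519 mol.
Mass of Cu = 9519 × 63.55 = 604900 g = 605 kg.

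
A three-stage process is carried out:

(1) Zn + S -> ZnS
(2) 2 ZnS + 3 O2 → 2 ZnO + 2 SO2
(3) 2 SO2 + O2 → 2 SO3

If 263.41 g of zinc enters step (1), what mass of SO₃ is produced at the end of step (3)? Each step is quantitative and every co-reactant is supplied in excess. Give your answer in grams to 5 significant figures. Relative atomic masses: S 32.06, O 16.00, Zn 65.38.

M(Zn) = 65.38 g/mol.
M(SO3) = 32.06 + 3(16.00) = 80.06 g/mol.
n(Zn) = 263.41 / 65.38 = 4.02891 mol.
Reaction (1): Zn→ZnS ratio 1:1 ⇒ n(ZnS) = 4.02891 mol.
Reaction (2): ZnS→SO2 ratio 2:2 ⇒ n(SO2) = 4.02891 mol.
Reaction (3): SO2→SO3 ratio 2:2 ⇒ n(SO3) = 4.02891 mol.
Mass of SO3 = 4.02891 × 80.06 = 322.554 g.

322.55 g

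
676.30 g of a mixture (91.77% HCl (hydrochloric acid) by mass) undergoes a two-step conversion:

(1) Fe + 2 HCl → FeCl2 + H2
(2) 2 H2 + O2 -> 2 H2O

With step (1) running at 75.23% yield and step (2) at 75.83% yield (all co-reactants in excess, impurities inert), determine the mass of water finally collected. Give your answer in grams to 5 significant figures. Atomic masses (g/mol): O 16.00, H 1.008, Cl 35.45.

Pure HCl = 676.30 × 0.9177 = 620.641 g.
M(HCl) = 1.008 + 35.45 = 36.458 g/mol.
M(H2O) = 2(1.008) + 16.00 = 18.016 g/mol.
n(HCl) = 620.641 / 36.458 = 17.0234 mol.
Step 1 (HCl:H2 = 2:1): theoretical n(H2) = 8.51172 mol; at 75.23% yield, n(H2) = 6.40337 mol.
Step 2 (H2:H2O = 2:2): theoretical n(H2O) = 6.40337 mol, so theoretical mass = 6.40337 × 18.016 = 115.363 g.
At 75.83% yield, actual mass of H2O = 115.363 × 0.7583 = 87.4798 g.

87.480 g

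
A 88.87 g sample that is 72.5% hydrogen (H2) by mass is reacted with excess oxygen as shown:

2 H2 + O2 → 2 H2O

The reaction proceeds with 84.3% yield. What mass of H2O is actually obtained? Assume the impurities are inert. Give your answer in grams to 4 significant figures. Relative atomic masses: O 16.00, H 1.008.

485.4 g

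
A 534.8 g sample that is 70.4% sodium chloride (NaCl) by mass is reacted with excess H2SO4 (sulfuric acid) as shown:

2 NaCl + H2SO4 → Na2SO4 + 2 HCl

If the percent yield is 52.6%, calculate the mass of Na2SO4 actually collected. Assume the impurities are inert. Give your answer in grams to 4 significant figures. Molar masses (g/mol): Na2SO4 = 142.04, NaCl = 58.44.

Pure NaCl available = 534.8 g × 0.704 = 376.50 g.
n(NaCl) = 376.50 g / 58.44 g/mol = 6.4425 mol.
From the equation the NaCl:Na2SO4 mole ratio is 2:1, so n(Na2SO4) = 6.4425 × 1/2 = 3.2212 mol.
Mass of Na2SO4 = 3.2212 mol × 142.04 g/mol = 457.55 g.
Actual mass collected = 457.55 g × 0.526 = 240.67 g.

240.7 g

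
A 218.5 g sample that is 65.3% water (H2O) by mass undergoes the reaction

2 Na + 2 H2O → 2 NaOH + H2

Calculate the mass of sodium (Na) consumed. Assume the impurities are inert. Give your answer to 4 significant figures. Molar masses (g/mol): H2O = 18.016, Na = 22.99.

182.1 g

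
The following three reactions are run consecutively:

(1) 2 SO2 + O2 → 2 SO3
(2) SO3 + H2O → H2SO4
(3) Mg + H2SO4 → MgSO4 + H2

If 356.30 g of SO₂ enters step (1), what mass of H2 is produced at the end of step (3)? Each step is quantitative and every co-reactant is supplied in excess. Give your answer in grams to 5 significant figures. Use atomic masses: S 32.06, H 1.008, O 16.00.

11.213 g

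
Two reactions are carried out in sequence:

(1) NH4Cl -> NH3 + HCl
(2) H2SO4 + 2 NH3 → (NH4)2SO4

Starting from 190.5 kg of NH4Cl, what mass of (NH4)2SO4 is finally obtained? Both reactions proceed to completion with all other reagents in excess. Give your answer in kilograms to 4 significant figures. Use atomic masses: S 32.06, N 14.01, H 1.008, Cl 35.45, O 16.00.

235.3 kg

M(NH4Cl) = 14.01 + 4(1.008) + 35.45 = 53.492 g/mol.
M((NH4)2SO4) = 2(14.01) + 8(1.008) + 32.06 + 4(16.00) = 132.144 g/mol.
190.5 kg = 190500 g.
n(NH4Cl) = 190500 / 53.492 = 3561.3 mol.
Step 1 gives a 1:1 ratio of NH4Cl to NH3, so n(NH3) = 3561.3 mol.
In step 2 the NH3:(NH4)2SO4 ratio is 2:1, so n((NH4)2SO4) = 1780.6 mol.
Mass of (NH4)2SO4 = 1780.6 × 132.144 = 235300 g = 235.3 kg.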